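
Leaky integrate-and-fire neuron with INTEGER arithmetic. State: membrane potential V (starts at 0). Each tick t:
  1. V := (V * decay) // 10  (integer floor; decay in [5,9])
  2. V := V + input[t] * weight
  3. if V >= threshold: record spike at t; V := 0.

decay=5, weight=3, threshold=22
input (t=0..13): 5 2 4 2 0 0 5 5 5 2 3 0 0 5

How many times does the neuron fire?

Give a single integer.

Answer: 1

Derivation:
t=0: input=5 -> V=15
t=1: input=2 -> V=13
t=2: input=4 -> V=18
t=3: input=2 -> V=15
t=4: input=0 -> V=7
t=5: input=0 -> V=3
t=6: input=5 -> V=16
t=7: input=5 -> V=0 FIRE
t=8: input=5 -> V=15
t=9: input=2 -> V=13
t=10: input=3 -> V=15
t=11: input=0 -> V=7
t=12: input=0 -> V=3
t=13: input=5 -> V=16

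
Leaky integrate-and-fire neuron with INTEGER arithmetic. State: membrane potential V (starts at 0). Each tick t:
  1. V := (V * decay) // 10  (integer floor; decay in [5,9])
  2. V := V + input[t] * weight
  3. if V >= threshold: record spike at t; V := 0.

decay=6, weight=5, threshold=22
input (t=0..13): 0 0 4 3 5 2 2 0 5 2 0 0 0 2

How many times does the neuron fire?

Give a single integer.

Answer: 3

Derivation:
t=0: input=0 -> V=0
t=1: input=0 -> V=0
t=2: input=4 -> V=20
t=3: input=3 -> V=0 FIRE
t=4: input=5 -> V=0 FIRE
t=5: input=2 -> V=10
t=6: input=2 -> V=16
t=7: input=0 -> V=9
t=8: input=5 -> V=0 FIRE
t=9: input=2 -> V=10
t=10: input=0 -> V=6
t=11: input=0 -> V=3
t=12: input=0 -> V=1
t=13: input=2 -> V=10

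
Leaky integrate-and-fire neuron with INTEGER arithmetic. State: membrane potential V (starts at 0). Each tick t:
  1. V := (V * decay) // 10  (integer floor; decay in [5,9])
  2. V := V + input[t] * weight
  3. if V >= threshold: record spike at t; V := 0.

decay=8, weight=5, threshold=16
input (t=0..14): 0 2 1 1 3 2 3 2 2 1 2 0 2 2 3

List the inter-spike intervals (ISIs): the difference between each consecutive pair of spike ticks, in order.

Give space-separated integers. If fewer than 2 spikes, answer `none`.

Answer: 2 2 4 2

Derivation:
t=0: input=0 -> V=0
t=1: input=2 -> V=10
t=2: input=1 -> V=13
t=3: input=1 -> V=15
t=4: input=3 -> V=0 FIRE
t=5: input=2 -> V=10
t=6: input=3 -> V=0 FIRE
t=7: input=2 -> V=10
t=8: input=2 -> V=0 FIRE
t=9: input=1 -> V=5
t=10: input=2 -> V=14
t=11: input=0 -> V=11
t=12: input=2 -> V=0 FIRE
t=13: input=2 -> V=10
t=14: input=3 -> V=0 FIRE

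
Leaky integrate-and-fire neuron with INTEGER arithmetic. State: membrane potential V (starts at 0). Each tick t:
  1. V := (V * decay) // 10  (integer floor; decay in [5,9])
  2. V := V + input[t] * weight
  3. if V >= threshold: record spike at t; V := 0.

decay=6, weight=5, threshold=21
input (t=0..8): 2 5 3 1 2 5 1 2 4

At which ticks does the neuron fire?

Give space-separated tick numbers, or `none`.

Answer: 1 5 8

Derivation:
t=0: input=2 -> V=10
t=1: input=5 -> V=0 FIRE
t=2: input=3 -> V=15
t=3: input=1 -> V=14
t=4: input=2 -> V=18
t=5: input=5 -> V=0 FIRE
t=6: input=1 -> V=5
t=7: input=2 -> V=13
t=8: input=4 -> V=0 FIRE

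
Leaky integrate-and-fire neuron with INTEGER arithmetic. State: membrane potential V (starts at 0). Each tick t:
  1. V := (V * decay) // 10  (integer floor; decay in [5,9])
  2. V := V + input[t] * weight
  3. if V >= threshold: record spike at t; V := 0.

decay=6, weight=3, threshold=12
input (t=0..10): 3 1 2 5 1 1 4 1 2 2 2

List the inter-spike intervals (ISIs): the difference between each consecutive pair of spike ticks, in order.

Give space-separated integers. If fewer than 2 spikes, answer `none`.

Answer: 3 4

Derivation:
t=0: input=3 -> V=9
t=1: input=1 -> V=8
t=2: input=2 -> V=10
t=3: input=5 -> V=0 FIRE
t=4: input=1 -> V=3
t=5: input=1 -> V=4
t=6: input=4 -> V=0 FIRE
t=7: input=1 -> V=3
t=8: input=2 -> V=7
t=9: input=2 -> V=10
t=10: input=2 -> V=0 FIRE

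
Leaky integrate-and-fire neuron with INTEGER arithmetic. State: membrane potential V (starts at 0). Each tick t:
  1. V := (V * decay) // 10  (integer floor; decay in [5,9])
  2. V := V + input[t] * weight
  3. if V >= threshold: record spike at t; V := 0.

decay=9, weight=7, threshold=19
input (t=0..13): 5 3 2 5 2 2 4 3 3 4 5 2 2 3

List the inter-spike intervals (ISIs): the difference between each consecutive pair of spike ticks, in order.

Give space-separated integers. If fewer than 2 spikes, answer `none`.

t=0: input=5 -> V=0 FIRE
t=1: input=3 -> V=0 FIRE
t=2: input=2 -> V=14
t=3: input=5 -> V=0 FIRE
t=4: input=2 -> V=14
t=5: input=2 -> V=0 FIRE
t=6: input=4 -> V=0 FIRE
t=7: input=3 -> V=0 FIRE
t=8: input=3 -> V=0 FIRE
t=9: input=4 -> V=0 FIRE
t=10: input=5 -> V=0 FIRE
t=11: input=2 -> V=14
t=12: input=2 -> V=0 FIRE
t=13: input=3 -> V=0 FIRE

Answer: 1 2 2 1 1 1 1 1 2 1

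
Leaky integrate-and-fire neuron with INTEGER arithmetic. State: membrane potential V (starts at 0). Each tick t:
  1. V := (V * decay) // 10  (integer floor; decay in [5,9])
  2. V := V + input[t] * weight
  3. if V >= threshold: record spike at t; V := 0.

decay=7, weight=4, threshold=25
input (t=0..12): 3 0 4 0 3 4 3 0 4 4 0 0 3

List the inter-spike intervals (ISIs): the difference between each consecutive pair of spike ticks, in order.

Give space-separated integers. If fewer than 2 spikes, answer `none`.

t=0: input=3 -> V=12
t=1: input=0 -> V=8
t=2: input=4 -> V=21
t=3: input=0 -> V=14
t=4: input=3 -> V=21
t=5: input=4 -> V=0 FIRE
t=6: input=3 -> V=12
t=7: input=0 -> V=8
t=8: input=4 -> V=21
t=9: input=4 -> V=0 FIRE
t=10: input=0 -> V=0
t=11: input=0 -> V=0
t=12: input=3 -> V=12

Answer: 4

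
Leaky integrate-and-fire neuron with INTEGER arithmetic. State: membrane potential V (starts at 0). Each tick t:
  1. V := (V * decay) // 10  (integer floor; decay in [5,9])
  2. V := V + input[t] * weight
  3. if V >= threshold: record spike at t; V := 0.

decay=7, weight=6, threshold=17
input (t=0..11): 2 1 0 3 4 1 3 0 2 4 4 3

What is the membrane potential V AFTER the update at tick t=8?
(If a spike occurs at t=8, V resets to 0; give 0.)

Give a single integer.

Answer: 12

Derivation:
t=0: input=2 -> V=12
t=1: input=1 -> V=14
t=2: input=0 -> V=9
t=3: input=3 -> V=0 FIRE
t=4: input=4 -> V=0 FIRE
t=5: input=1 -> V=6
t=6: input=3 -> V=0 FIRE
t=7: input=0 -> V=0
t=8: input=2 -> V=12
t=9: input=4 -> V=0 FIRE
t=10: input=4 -> V=0 FIRE
t=11: input=3 -> V=0 FIRE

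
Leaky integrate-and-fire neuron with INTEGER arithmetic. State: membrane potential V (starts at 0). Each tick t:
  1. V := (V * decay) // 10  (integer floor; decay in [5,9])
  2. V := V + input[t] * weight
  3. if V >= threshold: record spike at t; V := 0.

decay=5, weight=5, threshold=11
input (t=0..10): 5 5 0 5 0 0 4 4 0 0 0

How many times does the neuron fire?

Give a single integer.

Answer: 5

Derivation:
t=0: input=5 -> V=0 FIRE
t=1: input=5 -> V=0 FIRE
t=2: input=0 -> V=0
t=3: input=5 -> V=0 FIRE
t=4: input=0 -> V=0
t=5: input=0 -> V=0
t=6: input=4 -> V=0 FIRE
t=7: input=4 -> V=0 FIRE
t=8: input=0 -> V=0
t=9: input=0 -> V=0
t=10: input=0 -> V=0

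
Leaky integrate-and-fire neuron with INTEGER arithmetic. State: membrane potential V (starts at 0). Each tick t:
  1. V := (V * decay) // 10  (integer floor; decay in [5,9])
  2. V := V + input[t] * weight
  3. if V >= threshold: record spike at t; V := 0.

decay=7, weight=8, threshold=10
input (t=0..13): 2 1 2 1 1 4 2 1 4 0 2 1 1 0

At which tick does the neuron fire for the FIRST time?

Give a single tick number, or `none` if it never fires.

t=0: input=2 -> V=0 FIRE
t=1: input=1 -> V=8
t=2: input=2 -> V=0 FIRE
t=3: input=1 -> V=8
t=4: input=1 -> V=0 FIRE
t=5: input=4 -> V=0 FIRE
t=6: input=2 -> V=0 FIRE
t=7: input=1 -> V=8
t=8: input=4 -> V=0 FIRE
t=9: input=0 -> V=0
t=10: input=2 -> V=0 FIRE
t=11: input=1 -> V=8
t=12: input=1 -> V=0 FIRE
t=13: input=0 -> V=0

Answer: 0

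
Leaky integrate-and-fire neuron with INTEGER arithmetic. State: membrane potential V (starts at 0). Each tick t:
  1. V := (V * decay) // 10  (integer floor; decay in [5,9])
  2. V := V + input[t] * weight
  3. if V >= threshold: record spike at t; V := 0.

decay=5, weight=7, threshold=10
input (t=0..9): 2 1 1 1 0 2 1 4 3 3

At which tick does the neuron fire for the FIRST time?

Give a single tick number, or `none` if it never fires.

t=0: input=2 -> V=0 FIRE
t=1: input=1 -> V=7
t=2: input=1 -> V=0 FIRE
t=3: input=1 -> V=7
t=4: input=0 -> V=3
t=5: input=2 -> V=0 FIRE
t=6: input=1 -> V=7
t=7: input=4 -> V=0 FIRE
t=8: input=3 -> V=0 FIRE
t=9: input=3 -> V=0 FIRE

Answer: 0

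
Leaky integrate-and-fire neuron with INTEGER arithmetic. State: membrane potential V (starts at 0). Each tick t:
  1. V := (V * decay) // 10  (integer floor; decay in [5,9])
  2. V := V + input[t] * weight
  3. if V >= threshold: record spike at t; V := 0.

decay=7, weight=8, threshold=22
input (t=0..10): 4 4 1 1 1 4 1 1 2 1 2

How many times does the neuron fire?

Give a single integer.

Answer: 4

Derivation:
t=0: input=4 -> V=0 FIRE
t=1: input=4 -> V=0 FIRE
t=2: input=1 -> V=8
t=3: input=1 -> V=13
t=4: input=1 -> V=17
t=5: input=4 -> V=0 FIRE
t=6: input=1 -> V=8
t=7: input=1 -> V=13
t=8: input=2 -> V=0 FIRE
t=9: input=1 -> V=8
t=10: input=2 -> V=21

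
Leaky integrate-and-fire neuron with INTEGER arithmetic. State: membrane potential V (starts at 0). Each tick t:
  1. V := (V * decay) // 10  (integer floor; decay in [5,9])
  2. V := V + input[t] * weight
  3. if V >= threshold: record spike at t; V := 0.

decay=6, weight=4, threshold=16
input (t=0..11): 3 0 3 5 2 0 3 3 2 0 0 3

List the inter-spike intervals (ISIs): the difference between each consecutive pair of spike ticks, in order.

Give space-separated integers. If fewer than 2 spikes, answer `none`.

Answer: 1 4

Derivation:
t=0: input=3 -> V=12
t=1: input=0 -> V=7
t=2: input=3 -> V=0 FIRE
t=3: input=5 -> V=0 FIRE
t=4: input=2 -> V=8
t=5: input=0 -> V=4
t=6: input=3 -> V=14
t=7: input=3 -> V=0 FIRE
t=8: input=2 -> V=8
t=9: input=0 -> V=4
t=10: input=0 -> V=2
t=11: input=3 -> V=13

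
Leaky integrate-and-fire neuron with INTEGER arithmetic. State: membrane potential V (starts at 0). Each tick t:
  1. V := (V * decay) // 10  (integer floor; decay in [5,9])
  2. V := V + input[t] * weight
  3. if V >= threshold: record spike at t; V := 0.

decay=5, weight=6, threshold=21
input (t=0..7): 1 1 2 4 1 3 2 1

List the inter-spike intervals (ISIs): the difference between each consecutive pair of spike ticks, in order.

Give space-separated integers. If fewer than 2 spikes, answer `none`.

t=0: input=1 -> V=6
t=1: input=1 -> V=9
t=2: input=2 -> V=16
t=3: input=4 -> V=0 FIRE
t=4: input=1 -> V=6
t=5: input=3 -> V=0 FIRE
t=6: input=2 -> V=12
t=7: input=1 -> V=12

Answer: 2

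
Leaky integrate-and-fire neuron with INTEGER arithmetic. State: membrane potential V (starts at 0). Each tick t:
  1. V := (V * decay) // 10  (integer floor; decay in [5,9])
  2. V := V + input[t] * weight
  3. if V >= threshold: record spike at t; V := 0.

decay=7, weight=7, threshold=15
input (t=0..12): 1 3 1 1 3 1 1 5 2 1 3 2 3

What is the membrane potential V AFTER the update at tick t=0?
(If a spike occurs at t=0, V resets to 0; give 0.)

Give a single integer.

t=0: input=1 -> V=7
t=1: input=3 -> V=0 FIRE
t=2: input=1 -> V=7
t=3: input=1 -> V=11
t=4: input=3 -> V=0 FIRE
t=5: input=1 -> V=7
t=6: input=1 -> V=11
t=7: input=5 -> V=0 FIRE
t=8: input=2 -> V=14
t=9: input=1 -> V=0 FIRE
t=10: input=3 -> V=0 FIRE
t=11: input=2 -> V=14
t=12: input=3 -> V=0 FIRE

Answer: 7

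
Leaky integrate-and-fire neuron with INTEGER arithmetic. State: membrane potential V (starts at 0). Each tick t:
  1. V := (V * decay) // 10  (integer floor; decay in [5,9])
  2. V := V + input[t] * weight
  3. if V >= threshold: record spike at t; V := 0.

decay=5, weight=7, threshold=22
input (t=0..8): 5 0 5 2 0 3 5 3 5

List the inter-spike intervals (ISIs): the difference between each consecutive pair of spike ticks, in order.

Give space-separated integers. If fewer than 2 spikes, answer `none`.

t=0: input=5 -> V=0 FIRE
t=1: input=0 -> V=0
t=2: input=5 -> V=0 FIRE
t=3: input=2 -> V=14
t=4: input=0 -> V=7
t=5: input=3 -> V=0 FIRE
t=6: input=5 -> V=0 FIRE
t=7: input=3 -> V=21
t=8: input=5 -> V=0 FIRE

Answer: 2 3 1 2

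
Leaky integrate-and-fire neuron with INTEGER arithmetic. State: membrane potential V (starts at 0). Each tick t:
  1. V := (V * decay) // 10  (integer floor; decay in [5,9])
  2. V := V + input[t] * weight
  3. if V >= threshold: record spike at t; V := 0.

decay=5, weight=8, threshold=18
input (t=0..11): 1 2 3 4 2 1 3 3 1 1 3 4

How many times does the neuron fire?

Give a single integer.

t=0: input=1 -> V=8
t=1: input=2 -> V=0 FIRE
t=2: input=3 -> V=0 FIRE
t=3: input=4 -> V=0 FIRE
t=4: input=2 -> V=16
t=5: input=1 -> V=16
t=6: input=3 -> V=0 FIRE
t=7: input=3 -> V=0 FIRE
t=8: input=1 -> V=8
t=9: input=1 -> V=12
t=10: input=3 -> V=0 FIRE
t=11: input=4 -> V=0 FIRE

Answer: 7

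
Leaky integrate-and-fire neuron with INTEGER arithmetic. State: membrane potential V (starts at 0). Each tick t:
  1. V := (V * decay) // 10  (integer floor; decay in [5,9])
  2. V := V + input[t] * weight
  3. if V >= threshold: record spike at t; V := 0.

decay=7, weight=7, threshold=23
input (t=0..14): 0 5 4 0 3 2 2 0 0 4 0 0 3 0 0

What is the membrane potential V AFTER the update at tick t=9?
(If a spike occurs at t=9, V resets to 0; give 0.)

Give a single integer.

t=0: input=0 -> V=0
t=1: input=5 -> V=0 FIRE
t=2: input=4 -> V=0 FIRE
t=3: input=0 -> V=0
t=4: input=3 -> V=21
t=5: input=2 -> V=0 FIRE
t=6: input=2 -> V=14
t=7: input=0 -> V=9
t=8: input=0 -> V=6
t=9: input=4 -> V=0 FIRE
t=10: input=0 -> V=0
t=11: input=0 -> V=0
t=12: input=3 -> V=21
t=13: input=0 -> V=14
t=14: input=0 -> V=9

Answer: 0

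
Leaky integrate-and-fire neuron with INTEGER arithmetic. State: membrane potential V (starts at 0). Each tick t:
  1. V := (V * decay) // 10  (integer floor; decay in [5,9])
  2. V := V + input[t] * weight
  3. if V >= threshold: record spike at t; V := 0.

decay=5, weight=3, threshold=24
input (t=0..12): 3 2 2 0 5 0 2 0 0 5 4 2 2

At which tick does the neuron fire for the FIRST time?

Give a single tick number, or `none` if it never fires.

Answer: none

Derivation:
t=0: input=3 -> V=9
t=1: input=2 -> V=10
t=2: input=2 -> V=11
t=3: input=0 -> V=5
t=4: input=5 -> V=17
t=5: input=0 -> V=8
t=6: input=2 -> V=10
t=7: input=0 -> V=5
t=8: input=0 -> V=2
t=9: input=5 -> V=16
t=10: input=4 -> V=20
t=11: input=2 -> V=16
t=12: input=2 -> V=14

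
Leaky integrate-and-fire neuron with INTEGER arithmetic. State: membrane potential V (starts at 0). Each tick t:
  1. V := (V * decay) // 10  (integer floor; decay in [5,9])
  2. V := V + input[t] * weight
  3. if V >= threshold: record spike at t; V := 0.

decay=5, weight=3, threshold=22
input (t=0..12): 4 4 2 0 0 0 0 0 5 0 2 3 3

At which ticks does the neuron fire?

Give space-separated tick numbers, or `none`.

Answer: none

Derivation:
t=0: input=4 -> V=12
t=1: input=4 -> V=18
t=2: input=2 -> V=15
t=3: input=0 -> V=7
t=4: input=0 -> V=3
t=5: input=0 -> V=1
t=6: input=0 -> V=0
t=7: input=0 -> V=0
t=8: input=5 -> V=15
t=9: input=0 -> V=7
t=10: input=2 -> V=9
t=11: input=3 -> V=13
t=12: input=3 -> V=15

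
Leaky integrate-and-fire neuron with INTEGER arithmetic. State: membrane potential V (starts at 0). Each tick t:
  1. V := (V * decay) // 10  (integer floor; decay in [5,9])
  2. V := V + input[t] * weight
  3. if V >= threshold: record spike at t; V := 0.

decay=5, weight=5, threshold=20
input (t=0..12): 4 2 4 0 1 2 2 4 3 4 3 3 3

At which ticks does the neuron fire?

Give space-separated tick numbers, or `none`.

t=0: input=4 -> V=0 FIRE
t=1: input=2 -> V=10
t=2: input=4 -> V=0 FIRE
t=3: input=0 -> V=0
t=4: input=1 -> V=5
t=5: input=2 -> V=12
t=6: input=2 -> V=16
t=7: input=4 -> V=0 FIRE
t=8: input=3 -> V=15
t=9: input=4 -> V=0 FIRE
t=10: input=3 -> V=15
t=11: input=3 -> V=0 FIRE
t=12: input=3 -> V=15

Answer: 0 2 7 9 11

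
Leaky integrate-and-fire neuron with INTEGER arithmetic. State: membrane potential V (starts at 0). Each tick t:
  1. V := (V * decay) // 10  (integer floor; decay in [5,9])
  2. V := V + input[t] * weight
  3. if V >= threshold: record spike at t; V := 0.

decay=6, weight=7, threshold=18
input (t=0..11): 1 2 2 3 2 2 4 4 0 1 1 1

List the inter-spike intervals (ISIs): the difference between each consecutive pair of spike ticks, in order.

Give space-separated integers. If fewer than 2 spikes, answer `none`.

t=0: input=1 -> V=7
t=1: input=2 -> V=0 FIRE
t=2: input=2 -> V=14
t=3: input=3 -> V=0 FIRE
t=4: input=2 -> V=14
t=5: input=2 -> V=0 FIRE
t=6: input=4 -> V=0 FIRE
t=7: input=4 -> V=0 FIRE
t=8: input=0 -> V=0
t=9: input=1 -> V=7
t=10: input=1 -> V=11
t=11: input=1 -> V=13

Answer: 2 2 1 1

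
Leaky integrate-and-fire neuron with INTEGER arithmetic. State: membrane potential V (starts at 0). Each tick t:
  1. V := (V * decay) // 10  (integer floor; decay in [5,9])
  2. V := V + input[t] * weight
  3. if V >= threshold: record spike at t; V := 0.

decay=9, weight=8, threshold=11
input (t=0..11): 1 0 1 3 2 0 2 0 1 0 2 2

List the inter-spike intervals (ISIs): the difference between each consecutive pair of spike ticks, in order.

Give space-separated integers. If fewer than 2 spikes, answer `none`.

t=0: input=1 -> V=8
t=1: input=0 -> V=7
t=2: input=1 -> V=0 FIRE
t=3: input=3 -> V=0 FIRE
t=4: input=2 -> V=0 FIRE
t=5: input=0 -> V=0
t=6: input=2 -> V=0 FIRE
t=7: input=0 -> V=0
t=8: input=1 -> V=8
t=9: input=0 -> V=7
t=10: input=2 -> V=0 FIRE
t=11: input=2 -> V=0 FIRE

Answer: 1 1 2 4 1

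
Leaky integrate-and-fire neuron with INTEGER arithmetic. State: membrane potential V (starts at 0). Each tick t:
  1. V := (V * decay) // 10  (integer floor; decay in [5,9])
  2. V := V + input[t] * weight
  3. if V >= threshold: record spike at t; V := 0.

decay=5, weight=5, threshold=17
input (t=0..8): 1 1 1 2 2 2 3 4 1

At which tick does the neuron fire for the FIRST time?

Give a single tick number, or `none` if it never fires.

Answer: 4

Derivation:
t=0: input=1 -> V=5
t=1: input=1 -> V=7
t=2: input=1 -> V=8
t=3: input=2 -> V=14
t=4: input=2 -> V=0 FIRE
t=5: input=2 -> V=10
t=6: input=3 -> V=0 FIRE
t=7: input=4 -> V=0 FIRE
t=8: input=1 -> V=5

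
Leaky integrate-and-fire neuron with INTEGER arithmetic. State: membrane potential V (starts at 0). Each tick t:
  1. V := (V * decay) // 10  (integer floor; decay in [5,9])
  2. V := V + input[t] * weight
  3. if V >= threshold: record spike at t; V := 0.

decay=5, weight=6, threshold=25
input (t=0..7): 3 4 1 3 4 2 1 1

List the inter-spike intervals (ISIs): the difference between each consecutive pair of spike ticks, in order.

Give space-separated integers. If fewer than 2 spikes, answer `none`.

t=0: input=3 -> V=18
t=1: input=4 -> V=0 FIRE
t=2: input=1 -> V=6
t=3: input=3 -> V=21
t=4: input=4 -> V=0 FIRE
t=5: input=2 -> V=12
t=6: input=1 -> V=12
t=7: input=1 -> V=12

Answer: 3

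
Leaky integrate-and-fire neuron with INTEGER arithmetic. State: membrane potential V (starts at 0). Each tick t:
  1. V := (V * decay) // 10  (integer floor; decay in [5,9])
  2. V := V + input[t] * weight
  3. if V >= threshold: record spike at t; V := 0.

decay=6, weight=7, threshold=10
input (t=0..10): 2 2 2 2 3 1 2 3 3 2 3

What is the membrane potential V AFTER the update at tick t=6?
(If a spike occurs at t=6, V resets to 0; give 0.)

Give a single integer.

Answer: 0

Derivation:
t=0: input=2 -> V=0 FIRE
t=1: input=2 -> V=0 FIRE
t=2: input=2 -> V=0 FIRE
t=3: input=2 -> V=0 FIRE
t=4: input=3 -> V=0 FIRE
t=5: input=1 -> V=7
t=6: input=2 -> V=0 FIRE
t=7: input=3 -> V=0 FIRE
t=8: input=3 -> V=0 FIRE
t=9: input=2 -> V=0 FIRE
t=10: input=3 -> V=0 FIRE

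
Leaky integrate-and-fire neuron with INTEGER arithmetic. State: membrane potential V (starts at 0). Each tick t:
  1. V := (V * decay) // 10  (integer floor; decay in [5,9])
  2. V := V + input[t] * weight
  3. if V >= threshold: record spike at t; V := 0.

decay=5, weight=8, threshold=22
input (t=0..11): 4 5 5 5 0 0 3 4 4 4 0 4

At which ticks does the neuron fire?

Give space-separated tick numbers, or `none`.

Answer: 0 1 2 3 6 7 8 9 11

Derivation:
t=0: input=4 -> V=0 FIRE
t=1: input=5 -> V=0 FIRE
t=2: input=5 -> V=0 FIRE
t=3: input=5 -> V=0 FIRE
t=4: input=0 -> V=0
t=5: input=0 -> V=0
t=6: input=3 -> V=0 FIRE
t=7: input=4 -> V=0 FIRE
t=8: input=4 -> V=0 FIRE
t=9: input=4 -> V=0 FIRE
t=10: input=0 -> V=0
t=11: input=4 -> V=0 FIRE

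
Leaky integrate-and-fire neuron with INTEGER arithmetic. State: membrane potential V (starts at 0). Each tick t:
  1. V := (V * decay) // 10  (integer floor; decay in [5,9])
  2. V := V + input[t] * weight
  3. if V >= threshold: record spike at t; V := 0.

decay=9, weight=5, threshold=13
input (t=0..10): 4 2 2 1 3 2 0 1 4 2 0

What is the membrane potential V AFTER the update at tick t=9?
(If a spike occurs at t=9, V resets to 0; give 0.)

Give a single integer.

Answer: 10

Derivation:
t=0: input=4 -> V=0 FIRE
t=1: input=2 -> V=10
t=2: input=2 -> V=0 FIRE
t=3: input=1 -> V=5
t=4: input=3 -> V=0 FIRE
t=5: input=2 -> V=10
t=6: input=0 -> V=9
t=7: input=1 -> V=0 FIRE
t=8: input=4 -> V=0 FIRE
t=9: input=2 -> V=10
t=10: input=0 -> V=9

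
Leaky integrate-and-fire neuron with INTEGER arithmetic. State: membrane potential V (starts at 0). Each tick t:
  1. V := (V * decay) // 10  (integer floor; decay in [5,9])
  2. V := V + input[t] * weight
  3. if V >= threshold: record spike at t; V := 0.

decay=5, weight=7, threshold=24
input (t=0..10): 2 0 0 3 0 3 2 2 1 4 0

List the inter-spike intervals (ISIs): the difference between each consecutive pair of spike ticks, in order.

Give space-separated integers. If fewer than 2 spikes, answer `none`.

Answer: 4

Derivation:
t=0: input=2 -> V=14
t=1: input=0 -> V=7
t=2: input=0 -> V=3
t=3: input=3 -> V=22
t=4: input=0 -> V=11
t=5: input=3 -> V=0 FIRE
t=6: input=2 -> V=14
t=7: input=2 -> V=21
t=8: input=1 -> V=17
t=9: input=4 -> V=0 FIRE
t=10: input=0 -> V=0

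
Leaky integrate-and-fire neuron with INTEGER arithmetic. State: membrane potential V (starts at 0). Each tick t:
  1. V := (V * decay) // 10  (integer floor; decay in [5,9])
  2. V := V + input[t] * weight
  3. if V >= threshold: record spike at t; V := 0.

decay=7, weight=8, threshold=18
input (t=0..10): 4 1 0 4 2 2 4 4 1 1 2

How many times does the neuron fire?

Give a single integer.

Answer: 6

Derivation:
t=0: input=4 -> V=0 FIRE
t=1: input=1 -> V=8
t=2: input=0 -> V=5
t=3: input=4 -> V=0 FIRE
t=4: input=2 -> V=16
t=5: input=2 -> V=0 FIRE
t=6: input=4 -> V=0 FIRE
t=7: input=4 -> V=0 FIRE
t=8: input=1 -> V=8
t=9: input=1 -> V=13
t=10: input=2 -> V=0 FIRE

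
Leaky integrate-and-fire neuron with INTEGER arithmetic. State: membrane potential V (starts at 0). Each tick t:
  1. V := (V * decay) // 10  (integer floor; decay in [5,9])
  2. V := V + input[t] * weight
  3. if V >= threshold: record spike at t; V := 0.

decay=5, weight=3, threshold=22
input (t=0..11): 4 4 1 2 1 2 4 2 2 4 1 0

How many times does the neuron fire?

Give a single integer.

Answer: 0

Derivation:
t=0: input=4 -> V=12
t=1: input=4 -> V=18
t=2: input=1 -> V=12
t=3: input=2 -> V=12
t=4: input=1 -> V=9
t=5: input=2 -> V=10
t=6: input=4 -> V=17
t=7: input=2 -> V=14
t=8: input=2 -> V=13
t=9: input=4 -> V=18
t=10: input=1 -> V=12
t=11: input=0 -> V=6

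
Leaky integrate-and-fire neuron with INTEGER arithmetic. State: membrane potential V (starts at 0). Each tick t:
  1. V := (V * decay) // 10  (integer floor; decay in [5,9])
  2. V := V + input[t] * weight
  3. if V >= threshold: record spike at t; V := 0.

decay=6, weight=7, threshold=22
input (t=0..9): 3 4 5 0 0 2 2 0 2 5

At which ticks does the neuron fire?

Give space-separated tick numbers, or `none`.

Answer: 1 2 6 9

Derivation:
t=0: input=3 -> V=21
t=1: input=4 -> V=0 FIRE
t=2: input=5 -> V=0 FIRE
t=3: input=0 -> V=0
t=4: input=0 -> V=0
t=5: input=2 -> V=14
t=6: input=2 -> V=0 FIRE
t=7: input=0 -> V=0
t=8: input=2 -> V=14
t=9: input=5 -> V=0 FIRE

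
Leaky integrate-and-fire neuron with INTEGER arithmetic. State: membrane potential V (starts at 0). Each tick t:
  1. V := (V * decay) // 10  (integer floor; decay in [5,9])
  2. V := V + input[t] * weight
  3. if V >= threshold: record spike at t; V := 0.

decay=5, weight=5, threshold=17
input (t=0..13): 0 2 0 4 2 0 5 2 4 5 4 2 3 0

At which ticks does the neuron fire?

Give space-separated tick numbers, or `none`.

Answer: 3 6 8 9 10 12

Derivation:
t=0: input=0 -> V=0
t=1: input=2 -> V=10
t=2: input=0 -> V=5
t=3: input=4 -> V=0 FIRE
t=4: input=2 -> V=10
t=5: input=0 -> V=5
t=6: input=5 -> V=0 FIRE
t=7: input=2 -> V=10
t=8: input=4 -> V=0 FIRE
t=9: input=5 -> V=0 FIRE
t=10: input=4 -> V=0 FIRE
t=11: input=2 -> V=10
t=12: input=3 -> V=0 FIRE
t=13: input=0 -> V=0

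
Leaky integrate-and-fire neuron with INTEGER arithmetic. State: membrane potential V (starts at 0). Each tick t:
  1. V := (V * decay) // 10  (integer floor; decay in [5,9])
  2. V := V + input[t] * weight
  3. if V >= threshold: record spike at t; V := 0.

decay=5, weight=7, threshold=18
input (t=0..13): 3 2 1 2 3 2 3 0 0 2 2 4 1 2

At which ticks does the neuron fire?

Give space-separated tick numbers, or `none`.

t=0: input=3 -> V=0 FIRE
t=1: input=2 -> V=14
t=2: input=1 -> V=14
t=3: input=2 -> V=0 FIRE
t=4: input=3 -> V=0 FIRE
t=5: input=2 -> V=14
t=6: input=3 -> V=0 FIRE
t=7: input=0 -> V=0
t=8: input=0 -> V=0
t=9: input=2 -> V=14
t=10: input=2 -> V=0 FIRE
t=11: input=4 -> V=0 FIRE
t=12: input=1 -> V=7
t=13: input=2 -> V=17

Answer: 0 3 4 6 10 11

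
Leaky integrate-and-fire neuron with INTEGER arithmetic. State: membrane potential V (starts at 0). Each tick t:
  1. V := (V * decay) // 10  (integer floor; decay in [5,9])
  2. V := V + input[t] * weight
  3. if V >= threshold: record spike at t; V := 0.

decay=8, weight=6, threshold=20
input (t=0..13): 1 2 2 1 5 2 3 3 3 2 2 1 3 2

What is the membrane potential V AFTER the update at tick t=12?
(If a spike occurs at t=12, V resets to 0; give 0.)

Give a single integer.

t=0: input=1 -> V=6
t=1: input=2 -> V=16
t=2: input=2 -> V=0 FIRE
t=3: input=1 -> V=6
t=4: input=5 -> V=0 FIRE
t=5: input=2 -> V=12
t=6: input=3 -> V=0 FIRE
t=7: input=3 -> V=18
t=8: input=3 -> V=0 FIRE
t=9: input=2 -> V=12
t=10: input=2 -> V=0 FIRE
t=11: input=1 -> V=6
t=12: input=3 -> V=0 FIRE
t=13: input=2 -> V=12

Answer: 0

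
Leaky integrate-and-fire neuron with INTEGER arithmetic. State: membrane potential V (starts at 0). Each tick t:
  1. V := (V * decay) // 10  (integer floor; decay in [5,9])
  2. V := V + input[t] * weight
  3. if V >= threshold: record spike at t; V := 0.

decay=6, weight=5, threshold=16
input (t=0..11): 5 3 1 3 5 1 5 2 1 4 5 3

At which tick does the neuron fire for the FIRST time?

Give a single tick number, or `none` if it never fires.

Answer: 0

Derivation:
t=0: input=5 -> V=0 FIRE
t=1: input=3 -> V=15
t=2: input=1 -> V=14
t=3: input=3 -> V=0 FIRE
t=4: input=5 -> V=0 FIRE
t=5: input=1 -> V=5
t=6: input=5 -> V=0 FIRE
t=7: input=2 -> V=10
t=8: input=1 -> V=11
t=9: input=4 -> V=0 FIRE
t=10: input=5 -> V=0 FIRE
t=11: input=3 -> V=15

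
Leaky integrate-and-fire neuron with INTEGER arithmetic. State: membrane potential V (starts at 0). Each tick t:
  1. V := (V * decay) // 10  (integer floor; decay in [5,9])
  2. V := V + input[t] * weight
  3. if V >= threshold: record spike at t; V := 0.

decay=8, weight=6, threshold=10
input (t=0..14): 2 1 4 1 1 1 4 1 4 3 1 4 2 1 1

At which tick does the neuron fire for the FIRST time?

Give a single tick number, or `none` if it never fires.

t=0: input=2 -> V=0 FIRE
t=1: input=1 -> V=6
t=2: input=4 -> V=0 FIRE
t=3: input=1 -> V=6
t=4: input=1 -> V=0 FIRE
t=5: input=1 -> V=6
t=6: input=4 -> V=0 FIRE
t=7: input=1 -> V=6
t=8: input=4 -> V=0 FIRE
t=9: input=3 -> V=0 FIRE
t=10: input=1 -> V=6
t=11: input=4 -> V=0 FIRE
t=12: input=2 -> V=0 FIRE
t=13: input=1 -> V=6
t=14: input=1 -> V=0 FIRE

Answer: 0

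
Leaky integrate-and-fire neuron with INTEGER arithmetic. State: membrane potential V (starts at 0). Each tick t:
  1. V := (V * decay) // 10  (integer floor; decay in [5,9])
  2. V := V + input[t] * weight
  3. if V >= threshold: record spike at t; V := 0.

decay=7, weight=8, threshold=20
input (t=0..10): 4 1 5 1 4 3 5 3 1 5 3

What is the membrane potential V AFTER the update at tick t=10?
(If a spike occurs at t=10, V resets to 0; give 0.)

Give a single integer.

Answer: 0

Derivation:
t=0: input=4 -> V=0 FIRE
t=1: input=1 -> V=8
t=2: input=5 -> V=0 FIRE
t=3: input=1 -> V=8
t=4: input=4 -> V=0 FIRE
t=5: input=3 -> V=0 FIRE
t=6: input=5 -> V=0 FIRE
t=7: input=3 -> V=0 FIRE
t=8: input=1 -> V=8
t=9: input=5 -> V=0 FIRE
t=10: input=3 -> V=0 FIRE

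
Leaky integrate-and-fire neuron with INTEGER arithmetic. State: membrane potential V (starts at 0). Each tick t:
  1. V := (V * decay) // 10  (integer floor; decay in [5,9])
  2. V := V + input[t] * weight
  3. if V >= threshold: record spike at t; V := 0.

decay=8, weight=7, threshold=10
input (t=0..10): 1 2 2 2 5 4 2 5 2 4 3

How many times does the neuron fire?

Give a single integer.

t=0: input=1 -> V=7
t=1: input=2 -> V=0 FIRE
t=2: input=2 -> V=0 FIRE
t=3: input=2 -> V=0 FIRE
t=4: input=5 -> V=0 FIRE
t=5: input=4 -> V=0 FIRE
t=6: input=2 -> V=0 FIRE
t=7: input=5 -> V=0 FIRE
t=8: input=2 -> V=0 FIRE
t=9: input=4 -> V=0 FIRE
t=10: input=3 -> V=0 FIRE

Answer: 10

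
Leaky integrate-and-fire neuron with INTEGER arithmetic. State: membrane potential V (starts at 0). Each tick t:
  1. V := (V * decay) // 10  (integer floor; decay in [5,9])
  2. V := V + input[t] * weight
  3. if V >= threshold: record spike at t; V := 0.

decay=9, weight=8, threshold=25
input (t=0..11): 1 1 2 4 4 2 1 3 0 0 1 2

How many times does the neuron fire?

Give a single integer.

t=0: input=1 -> V=8
t=1: input=1 -> V=15
t=2: input=2 -> V=0 FIRE
t=3: input=4 -> V=0 FIRE
t=4: input=4 -> V=0 FIRE
t=5: input=2 -> V=16
t=6: input=1 -> V=22
t=7: input=3 -> V=0 FIRE
t=8: input=0 -> V=0
t=9: input=0 -> V=0
t=10: input=1 -> V=8
t=11: input=2 -> V=23

Answer: 4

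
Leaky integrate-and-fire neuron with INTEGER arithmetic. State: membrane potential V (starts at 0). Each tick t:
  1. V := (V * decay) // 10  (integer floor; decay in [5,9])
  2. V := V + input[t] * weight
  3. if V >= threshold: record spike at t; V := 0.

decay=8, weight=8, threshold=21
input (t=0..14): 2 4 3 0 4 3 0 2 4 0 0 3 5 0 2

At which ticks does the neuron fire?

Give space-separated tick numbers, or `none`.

t=0: input=2 -> V=16
t=1: input=4 -> V=0 FIRE
t=2: input=3 -> V=0 FIRE
t=3: input=0 -> V=0
t=4: input=4 -> V=0 FIRE
t=5: input=3 -> V=0 FIRE
t=6: input=0 -> V=0
t=7: input=2 -> V=16
t=8: input=4 -> V=0 FIRE
t=9: input=0 -> V=0
t=10: input=0 -> V=0
t=11: input=3 -> V=0 FIRE
t=12: input=5 -> V=0 FIRE
t=13: input=0 -> V=0
t=14: input=2 -> V=16

Answer: 1 2 4 5 8 11 12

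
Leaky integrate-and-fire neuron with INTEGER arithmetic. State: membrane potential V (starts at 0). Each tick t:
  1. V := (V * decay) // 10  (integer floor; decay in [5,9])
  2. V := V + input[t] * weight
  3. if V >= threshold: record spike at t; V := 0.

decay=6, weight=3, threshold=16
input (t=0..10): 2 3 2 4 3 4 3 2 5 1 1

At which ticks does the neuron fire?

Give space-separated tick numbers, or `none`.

Answer: 3 5 8

Derivation:
t=0: input=2 -> V=6
t=1: input=3 -> V=12
t=2: input=2 -> V=13
t=3: input=4 -> V=0 FIRE
t=4: input=3 -> V=9
t=5: input=4 -> V=0 FIRE
t=6: input=3 -> V=9
t=7: input=2 -> V=11
t=8: input=5 -> V=0 FIRE
t=9: input=1 -> V=3
t=10: input=1 -> V=4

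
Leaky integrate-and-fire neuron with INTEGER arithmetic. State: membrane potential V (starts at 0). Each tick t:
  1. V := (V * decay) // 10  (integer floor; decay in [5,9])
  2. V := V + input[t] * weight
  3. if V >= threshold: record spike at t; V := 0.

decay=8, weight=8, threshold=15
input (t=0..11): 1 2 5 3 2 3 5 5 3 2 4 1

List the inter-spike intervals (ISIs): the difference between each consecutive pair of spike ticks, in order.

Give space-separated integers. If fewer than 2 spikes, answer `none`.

Answer: 1 1 1 1 1 1 1 1 1

Derivation:
t=0: input=1 -> V=8
t=1: input=2 -> V=0 FIRE
t=2: input=5 -> V=0 FIRE
t=3: input=3 -> V=0 FIRE
t=4: input=2 -> V=0 FIRE
t=5: input=3 -> V=0 FIRE
t=6: input=5 -> V=0 FIRE
t=7: input=5 -> V=0 FIRE
t=8: input=3 -> V=0 FIRE
t=9: input=2 -> V=0 FIRE
t=10: input=4 -> V=0 FIRE
t=11: input=1 -> V=8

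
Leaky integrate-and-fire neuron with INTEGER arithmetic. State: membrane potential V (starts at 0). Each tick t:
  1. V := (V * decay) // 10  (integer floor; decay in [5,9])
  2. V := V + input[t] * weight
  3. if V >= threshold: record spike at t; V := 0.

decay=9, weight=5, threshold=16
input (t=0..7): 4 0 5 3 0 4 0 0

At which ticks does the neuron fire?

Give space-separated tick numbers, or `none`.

Answer: 0 2 5

Derivation:
t=0: input=4 -> V=0 FIRE
t=1: input=0 -> V=0
t=2: input=5 -> V=0 FIRE
t=3: input=3 -> V=15
t=4: input=0 -> V=13
t=5: input=4 -> V=0 FIRE
t=6: input=0 -> V=0
t=7: input=0 -> V=0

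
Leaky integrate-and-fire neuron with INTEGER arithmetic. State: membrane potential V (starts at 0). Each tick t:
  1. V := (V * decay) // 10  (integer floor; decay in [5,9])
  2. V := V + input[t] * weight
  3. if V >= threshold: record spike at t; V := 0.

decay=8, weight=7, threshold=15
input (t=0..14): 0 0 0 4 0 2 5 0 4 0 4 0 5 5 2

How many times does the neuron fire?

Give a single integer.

Answer: 6

Derivation:
t=0: input=0 -> V=0
t=1: input=0 -> V=0
t=2: input=0 -> V=0
t=3: input=4 -> V=0 FIRE
t=4: input=0 -> V=0
t=5: input=2 -> V=14
t=6: input=5 -> V=0 FIRE
t=7: input=0 -> V=0
t=8: input=4 -> V=0 FIRE
t=9: input=0 -> V=0
t=10: input=4 -> V=0 FIRE
t=11: input=0 -> V=0
t=12: input=5 -> V=0 FIRE
t=13: input=5 -> V=0 FIRE
t=14: input=2 -> V=14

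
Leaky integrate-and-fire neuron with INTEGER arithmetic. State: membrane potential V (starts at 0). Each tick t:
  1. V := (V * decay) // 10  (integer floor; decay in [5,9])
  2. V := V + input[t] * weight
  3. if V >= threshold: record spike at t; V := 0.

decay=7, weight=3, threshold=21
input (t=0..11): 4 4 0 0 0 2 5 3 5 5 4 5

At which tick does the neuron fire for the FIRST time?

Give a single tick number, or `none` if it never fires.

t=0: input=4 -> V=12
t=1: input=4 -> V=20
t=2: input=0 -> V=14
t=3: input=0 -> V=9
t=4: input=0 -> V=6
t=5: input=2 -> V=10
t=6: input=5 -> V=0 FIRE
t=7: input=3 -> V=9
t=8: input=5 -> V=0 FIRE
t=9: input=5 -> V=15
t=10: input=4 -> V=0 FIRE
t=11: input=5 -> V=15

Answer: 6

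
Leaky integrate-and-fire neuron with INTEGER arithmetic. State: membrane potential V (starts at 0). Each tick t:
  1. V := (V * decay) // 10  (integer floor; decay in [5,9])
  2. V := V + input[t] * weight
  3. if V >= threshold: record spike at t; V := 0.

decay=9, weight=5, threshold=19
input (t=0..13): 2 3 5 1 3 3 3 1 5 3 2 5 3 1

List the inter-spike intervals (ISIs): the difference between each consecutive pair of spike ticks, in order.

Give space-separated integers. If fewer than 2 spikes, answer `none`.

t=0: input=2 -> V=10
t=1: input=3 -> V=0 FIRE
t=2: input=5 -> V=0 FIRE
t=3: input=1 -> V=5
t=4: input=3 -> V=0 FIRE
t=5: input=3 -> V=15
t=6: input=3 -> V=0 FIRE
t=7: input=1 -> V=5
t=8: input=5 -> V=0 FIRE
t=9: input=3 -> V=15
t=10: input=2 -> V=0 FIRE
t=11: input=5 -> V=0 FIRE
t=12: input=3 -> V=15
t=13: input=1 -> V=18

Answer: 1 2 2 2 2 1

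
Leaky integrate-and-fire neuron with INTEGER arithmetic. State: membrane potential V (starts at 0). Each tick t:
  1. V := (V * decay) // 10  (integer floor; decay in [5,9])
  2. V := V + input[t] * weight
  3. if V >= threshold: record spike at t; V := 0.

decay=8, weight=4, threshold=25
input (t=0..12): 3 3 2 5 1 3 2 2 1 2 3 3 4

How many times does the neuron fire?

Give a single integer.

Answer: 3

Derivation:
t=0: input=3 -> V=12
t=1: input=3 -> V=21
t=2: input=2 -> V=24
t=3: input=5 -> V=0 FIRE
t=4: input=1 -> V=4
t=5: input=3 -> V=15
t=6: input=2 -> V=20
t=7: input=2 -> V=24
t=8: input=1 -> V=23
t=9: input=2 -> V=0 FIRE
t=10: input=3 -> V=12
t=11: input=3 -> V=21
t=12: input=4 -> V=0 FIRE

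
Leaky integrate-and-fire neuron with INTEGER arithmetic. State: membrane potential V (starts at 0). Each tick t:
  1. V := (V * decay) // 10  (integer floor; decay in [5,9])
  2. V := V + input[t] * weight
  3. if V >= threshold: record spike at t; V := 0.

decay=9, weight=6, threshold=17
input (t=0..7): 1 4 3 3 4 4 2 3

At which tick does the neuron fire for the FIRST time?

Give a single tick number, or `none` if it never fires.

t=0: input=1 -> V=6
t=1: input=4 -> V=0 FIRE
t=2: input=3 -> V=0 FIRE
t=3: input=3 -> V=0 FIRE
t=4: input=4 -> V=0 FIRE
t=5: input=4 -> V=0 FIRE
t=6: input=2 -> V=12
t=7: input=3 -> V=0 FIRE

Answer: 1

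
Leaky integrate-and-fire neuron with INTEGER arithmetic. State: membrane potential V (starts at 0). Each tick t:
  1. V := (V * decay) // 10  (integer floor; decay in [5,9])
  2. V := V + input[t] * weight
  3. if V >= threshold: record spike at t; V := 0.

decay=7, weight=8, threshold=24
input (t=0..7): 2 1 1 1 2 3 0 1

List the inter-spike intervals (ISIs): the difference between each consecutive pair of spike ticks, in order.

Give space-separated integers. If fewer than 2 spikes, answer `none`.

t=0: input=2 -> V=16
t=1: input=1 -> V=19
t=2: input=1 -> V=21
t=3: input=1 -> V=22
t=4: input=2 -> V=0 FIRE
t=5: input=3 -> V=0 FIRE
t=6: input=0 -> V=0
t=7: input=1 -> V=8

Answer: 1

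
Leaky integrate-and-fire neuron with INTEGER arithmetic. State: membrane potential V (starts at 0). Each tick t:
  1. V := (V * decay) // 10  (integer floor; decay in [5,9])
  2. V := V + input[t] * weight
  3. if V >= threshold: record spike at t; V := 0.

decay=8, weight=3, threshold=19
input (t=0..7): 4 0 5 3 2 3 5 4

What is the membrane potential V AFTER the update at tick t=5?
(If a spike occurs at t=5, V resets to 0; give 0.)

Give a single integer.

t=0: input=4 -> V=12
t=1: input=0 -> V=9
t=2: input=5 -> V=0 FIRE
t=3: input=3 -> V=9
t=4: input=2 -> V=13
t=5: input=3 -> V=0 FIRE
t=6: input=5 -> V=15
t=7: input=4 -> V=0 FIRE

Answer: 0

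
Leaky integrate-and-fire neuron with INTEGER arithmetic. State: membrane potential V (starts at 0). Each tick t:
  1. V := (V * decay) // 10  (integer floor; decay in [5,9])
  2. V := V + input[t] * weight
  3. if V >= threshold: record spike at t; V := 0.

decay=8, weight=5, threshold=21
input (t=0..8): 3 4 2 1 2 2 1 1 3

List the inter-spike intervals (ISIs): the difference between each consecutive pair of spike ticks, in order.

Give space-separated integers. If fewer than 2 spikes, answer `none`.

t=0: input=3 -> V=15
t=1: input=4 -> V=0 FIRE
t=2: input=2 -> V=10
t=3: input=1 -> V=13
t=4: input=2 -> V=20
t=5: input=2 -> V=0 FIRE
t=6: input=1 -> V=5
t=7: input=1 -> V=9
t=8: input=3 -> V=0 FIRE

Answer: 4 3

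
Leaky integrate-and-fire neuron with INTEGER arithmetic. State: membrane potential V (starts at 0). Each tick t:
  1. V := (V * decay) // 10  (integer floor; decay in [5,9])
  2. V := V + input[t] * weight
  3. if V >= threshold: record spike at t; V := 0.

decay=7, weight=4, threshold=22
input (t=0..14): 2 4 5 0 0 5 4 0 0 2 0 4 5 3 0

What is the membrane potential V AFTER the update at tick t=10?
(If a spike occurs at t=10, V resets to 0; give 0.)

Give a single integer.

Answer: 5

Derivation:
t=0: input=2 -> V=8
t=1: input=4 -> V=21
t=2: input=5 -> V=0 FIRE
t=3: input=0 -> V=0
t=4: input=0 -> V=0
t=5: input=5 -> V=20
t=6: input=4 -> V=0 FIRE
t=7: input=0 -> V=0
t=8: input=0 -> V=0
t=9: input=2 -> V=8
t=10: input=0 -> V=5
t=11: input=4 -> V=19
t=12: input=5 -> V=0 FIRE
t=13: input=3 -> V=12
t=14: input=0 -> V=8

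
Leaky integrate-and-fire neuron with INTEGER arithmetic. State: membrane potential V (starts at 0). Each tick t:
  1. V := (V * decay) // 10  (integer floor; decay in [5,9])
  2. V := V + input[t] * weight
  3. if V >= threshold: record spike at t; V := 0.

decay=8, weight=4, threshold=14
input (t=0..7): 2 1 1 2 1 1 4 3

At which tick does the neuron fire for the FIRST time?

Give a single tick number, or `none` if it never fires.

Answer: 3

Derivation:
t=0: input=2 -> V=8
t=1: input=1 -> V=10
t=2: input=1 -> V=12
t=3: input=2 -> V=0 FIRE
t=4: input=1 -> V=4
t=5: input=1 -> V=7
t=6: input=4 -> V=0 FIRE
t=7: input=3 -> V=12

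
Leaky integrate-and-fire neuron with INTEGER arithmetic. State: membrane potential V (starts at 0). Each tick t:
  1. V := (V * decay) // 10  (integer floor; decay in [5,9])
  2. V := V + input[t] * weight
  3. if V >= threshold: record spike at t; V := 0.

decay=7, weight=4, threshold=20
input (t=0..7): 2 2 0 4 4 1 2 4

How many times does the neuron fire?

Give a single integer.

Answer: 2

Derivation:
t=0: input=2 -> V=8
t=1: input=2 -> V=13
t=2: input=0 -> V=9
t=3: input=4 -> V=0 FIRE
t=4: input=4 -> V=16
t=5: input=1 -> V=15
t=6: input=2 -> V=18
t=7: input=4 -> V=0 FIRE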